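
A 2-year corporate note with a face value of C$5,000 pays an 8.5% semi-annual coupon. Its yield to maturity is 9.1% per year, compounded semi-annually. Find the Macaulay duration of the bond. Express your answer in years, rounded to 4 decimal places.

Periodic yield y = 0.0455. Discount each cash flow and weight by its period:
  t   CF        PV=CF/(1+0.0455)^t    t·PV
  1       212.50       203.2520       203.2520
  2       212.50       194.4065       388.8131
  3       212.50       185.9460       557.8380
  4     5,212.50     4,362.6454    17,450.5818
  Σ                  4,946.2500    18,600.4849
Price P = Σ PV = 4,946.2500.
Macaulay duration = Σ(t·PV) / P = 18,600.4849 / 4,946.2500 = 3.76052 half-year periods.
In years: 3.76052 / 2 = 1.88026 years.

1.8803 years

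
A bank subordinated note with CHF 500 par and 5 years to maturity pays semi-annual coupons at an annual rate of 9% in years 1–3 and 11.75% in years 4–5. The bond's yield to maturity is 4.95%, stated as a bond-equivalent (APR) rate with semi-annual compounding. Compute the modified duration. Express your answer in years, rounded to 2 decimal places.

Periodic yield y = 0.02475. First find Macaulay duration:
  t   CF        PV=CF/(1+0.02475)^t    t·PV
  1       22.500        21.9566        21.9566
  2       22.500        21.4263        42.8525
  3       22.500        20.9088        62.7263
  4       22.500        20.4038        81.6152
  5       22.500        19.9110        99.5550
  6       22.500        19.4301       116.5806
  7       29.375        24.7544       173.2808
  8       29.375        24.1565       193.2522
  9       29.375        23.5731       212.1578
  10     529.375       414.5569     4,145.5691
  Σ                    611.0774     5,149.5461
P = 611.0774; Macaulay duration = 5,149.5461 / 611.0774 = 8.42699 half-year periods = 4.21350 years.
Modified duration = D_Mac / (1 + y) = 4.21350 / 1.02475 = 4.11173 years.

4.11 years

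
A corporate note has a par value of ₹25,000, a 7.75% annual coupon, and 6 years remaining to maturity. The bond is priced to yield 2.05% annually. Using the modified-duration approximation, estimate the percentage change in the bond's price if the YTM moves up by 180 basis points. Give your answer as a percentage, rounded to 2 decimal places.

-9.10%

Periodic yield y = 0.0205. Modified duration first:
  t   CF        PV=CF/(1+0.0205)^t    t·PV
  1     1,937.50     1,898.5791     1,898.5791
  2     1,937.50     1,860.4401     3,720.8802
  3     1,937.50     1,823.0672     5,469.2017
  4     1,937.50     1,786.4451     7,145.7804
  5     1,937.50     1,750.5587     8,752.7933
  6    26,937.50    23,849.4975   143,096.9850
  Σ                 32,968.5877   170,084.2197
P = 32,968.5877; D_Mac = 5.15898 yrs; D_mod = 5.15898/(1+0.0205) = 5.05534 yrs.
ΔP/P ≈ -D_mod · Δy = -5.05534 × (+0.018) = -0.090996 = -9.0996%.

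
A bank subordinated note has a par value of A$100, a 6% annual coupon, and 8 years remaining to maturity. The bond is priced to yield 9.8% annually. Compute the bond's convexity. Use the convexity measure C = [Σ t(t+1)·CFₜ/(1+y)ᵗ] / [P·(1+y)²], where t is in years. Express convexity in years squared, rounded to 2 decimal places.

44.00

With y = 0.098:
  t   CF        PV=CF/(1+0.098)^t    t·PV        t(t+1)·PV
  1         6.00         5.4645         5.4645          10.9290
  2         6.00         4.9768         9.9535          29.8606
  3         6.00         4.5326        13.5977          54.3908
  4         6.00         4.1280        16.5121          82.5604
  5         6.00         3.7596        18.7979         112.7875
  6         6.00         3.4240        20.5442         143.8091
  7         6.00         3.1184        21.8290         174.6316
  8       106.00        50.1750       401.3998       3,612.5980
  Σ                     79.5788       508.0986       4,221.5670
P = 79.5788.
Convexity = Σ t(t+1)·PV / [P·(1+y)²] = 4,221.5670 / (79.5788 × 1.205604) = 44.00190.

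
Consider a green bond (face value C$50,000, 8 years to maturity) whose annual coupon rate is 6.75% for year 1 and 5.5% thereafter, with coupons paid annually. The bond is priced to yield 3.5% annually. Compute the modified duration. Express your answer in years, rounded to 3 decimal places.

Periodic yield y = 0.035. First find Macaulay duration:
  t   CF        PV=CF/(1+0.035)^t    t·PV
  1     3,375.00     3,260.8696     3,260.8696
  2     2,750.00     2,567.1544     5,134.3089
  3     2,750.00     2,480.3424     7,441.0273
  4     2,750.00     2,396.4661     9,585.8645
  5     2,750.00     2,315.4262    11,577.1310
  6     2,750.00     2,237.1268    13,422.7606
  7     2,750.00     2,161.4751    15,130.3260
  8    52,750.00    40,058.9596   320,471.6767
  Σ                 57,477.8203   386,023.9646
P = 57,477.8203; Macaulay duration = 386,023.9646 / 57,477.8203 = 6.71605 years.
Modified duration = D_Mac / (1 + y) = 6.71605 / 1.035 = 6.48894 years.

6.489 years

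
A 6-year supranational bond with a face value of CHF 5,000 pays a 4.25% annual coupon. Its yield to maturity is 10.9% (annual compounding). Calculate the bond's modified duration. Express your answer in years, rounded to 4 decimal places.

Periodic yield y = 0.109. First find Macaulay duration:
  t   CF        PV=CF/(1+0.109)^t    t·PV
  1       212.50       191.6141       191.6141
  2       212.50       172.7809       345.5619
  3       212.50       155.7989       467.3966
  4       212.50       140.4859       561.9436
  5       212.50       126.6780       633.3900
  6     5,212.50     2,801.9268    16,811.5610
  Σ                  3,589.2846    19,011.4672
P = 3,589.2846; Macaulay duration = 19,011.4672 / 3,589.2846 = 5.29673 years.
Modified duration = D_Mac / (1 + y) = 5.29673 / 1.109 = 4.77613 years.

4.7761 years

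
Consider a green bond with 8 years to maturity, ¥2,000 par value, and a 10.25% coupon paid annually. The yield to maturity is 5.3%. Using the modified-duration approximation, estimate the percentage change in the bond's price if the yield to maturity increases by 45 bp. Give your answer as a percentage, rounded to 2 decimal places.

Periodic yield y = 0.053. Modified duration first:
  t   CF        PV=CF/(1+0.053)^t    t·PV
  1       205.00       194.6819       194.6819
  2       205.00       184.8831       369.7661
  3       205.00       175.5775       526.7324
  4       205.00       166.7402       666.9609
  5       205.00       158.3478       791.7389
  6       205.00       150.3778       902.2666
  7       205.00       142.8089       999.6623
  8     2,205.00     1,458.7525    11,670.0203
  Σ                  2,632.1696    16,121.8294
P = 2,632.1696; D_Mac = 6.12492 yrs; D_mod = 6.12492/(1+0.053) = 5.81664 yrs.
ΔP/P ≈ -D_mod · Δy = -5.81664 × (+0.0045) = -0.026175 = -2.6175%.

-2.62%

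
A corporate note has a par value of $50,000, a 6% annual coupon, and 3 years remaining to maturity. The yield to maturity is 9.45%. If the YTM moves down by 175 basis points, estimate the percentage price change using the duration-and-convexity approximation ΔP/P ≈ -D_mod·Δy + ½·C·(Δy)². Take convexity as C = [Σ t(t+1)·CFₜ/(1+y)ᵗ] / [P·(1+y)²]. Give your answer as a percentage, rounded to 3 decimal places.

+4.659%

With y = 0.0945:
  t   CF        PV=CF/(1+0.0945)^t    t·PV        t(t+1)·PV
  1     3,000.00     2,740.9776     2,740.9776       5,481.9552
  2     3,000.00     2,504.3194     5,008.6389      15,025.9166
  3    53,000.00    40,423.0028   121,269.0085     485,076.0338
  Σ                 45,668.2999   129,018.6249     505,583.9056
P = 45,668.2999; D_Mac = 2.82512 yrs; D_mod = 2.58120 yrs; C = 9.24159.
Duration effect: -2.58120 × (-0.0175) = +0.045171
Convexity effect: 0.5 × 9.24159 × (-0.0175)² = +0.0014151
ΔP/P ≈ +0.045171 + 0.0014151 = +0.046586 = +4.6586%.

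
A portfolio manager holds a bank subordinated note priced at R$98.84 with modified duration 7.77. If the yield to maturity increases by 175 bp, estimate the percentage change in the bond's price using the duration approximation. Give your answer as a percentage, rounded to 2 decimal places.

Duration approximation: ΔP/P ≈ -D_mod · Δy = -7.77 × (+0.0175) = -0.135975.
As a percentage: -13.5975%.

-13.60%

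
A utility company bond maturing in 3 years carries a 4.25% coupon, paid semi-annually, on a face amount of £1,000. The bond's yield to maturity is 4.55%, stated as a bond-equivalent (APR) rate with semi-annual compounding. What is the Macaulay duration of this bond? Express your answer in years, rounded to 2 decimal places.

Periodic yield y = 0.02275. Discount each cash flow and weight by its period:
  t   CF        PV=CF/(1+0.02275)^t    t·PV
  1        21.25        20.7773        20.7773
  2        21.25        20.3151        40.6303
  3        21.25        19.8633        59.5898
  4        21.25        19.4214        77.6857
  5        21.25        18.9894        94.9471
  6     1,021.25       892.3087     5,353.8524
  Σ                    991.6753     5,647.4825
Price P = Σ PV = 991.6753.
Macaulay duration = Σ(t·PV) / P = 5,647.4825 / 991.6753 = 5.69489 half-year periods.
In years: 5.69489 / 2 = 2.84745 years.

2.85 years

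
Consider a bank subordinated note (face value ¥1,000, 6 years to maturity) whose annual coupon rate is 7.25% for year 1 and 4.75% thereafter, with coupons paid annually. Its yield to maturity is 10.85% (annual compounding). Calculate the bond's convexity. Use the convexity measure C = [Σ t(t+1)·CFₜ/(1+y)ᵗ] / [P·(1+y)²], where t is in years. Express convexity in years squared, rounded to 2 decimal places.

27.69

With y = 0.1085:
  t   CF        PV=CF/(1+0.1085)^t    t·PV        t(t+1)·PV
  1        72.50        65.4037        65.4037         130.8074
  2        47.50        38.6565        77.3129         231.9388
  3        47.50        34.8728       104.6183         418.4733
  4        47.50        31.4594       125.8377         629.1886
  5        47.50        28.3802       141.9009         851.4054
  6     1,047.50       564.5987     3,387.5920      23,713.1439
  Σ                    763.3712     3,902.6656      25,974.9574
P = 763.3712.
Convexity = Σ t(t+1)·PV / [P·(1+y)²] = 25,974.9574 / (763.3712 × 1.228772) = 27.69158.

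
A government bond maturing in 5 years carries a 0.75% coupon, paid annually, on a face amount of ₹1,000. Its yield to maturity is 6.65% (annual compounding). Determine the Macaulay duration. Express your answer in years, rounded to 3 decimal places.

4.913 years

Periodic yield y = 0.0665. Discount each cash flow and weight by its year:
  t   CF        PV=CF/(1+0.0665)^t    t·PV
  1         7.50         7.0323         7.0323
  2         7.50         6.5939        13.1877
  3         7.50         6.1827        18.5481
  4         7.50         5.7972        23.1888
  5     1,007.50       730.1982     3,650.9910
  Σ                    755.8043     3,712.9479
Price P = Σ PV = 755.8043.
Macaulay duration = Σ(t·PV) / P = 3,712.9479 / 755.8043 = 4.91258 years.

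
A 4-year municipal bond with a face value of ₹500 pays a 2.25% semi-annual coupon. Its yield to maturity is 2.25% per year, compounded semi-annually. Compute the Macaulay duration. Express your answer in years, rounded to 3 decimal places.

Periodic yield y = 0.01125. Discount each cash flow and weight by its period:
  t   CF        PV=CF/(1+0.01125)^t    t·PV
  1        5.625         5.5624         5.5624
  2        5.625         5.5005        11.0011
  3        5.625         5.4393        16.3180
  4        5.625         5.3788        21.5153
  5        5.625         5.3190        26.5950
  6        5.625         5.2598        31.5590
  7        5.625         5.2013        36.4092
  8      505.625       462.3387     3,698.7097
  Σ                    500.0000     3,847.6697
Price P = Σ PV = 500.0000.
Macaulay duration = Σ(t·PV) / P = 3,847.6697 / 500.0000 = 7.69534 half-year periods.
In years: 7.69534 / 2 = 3.84767 years.

3.848 years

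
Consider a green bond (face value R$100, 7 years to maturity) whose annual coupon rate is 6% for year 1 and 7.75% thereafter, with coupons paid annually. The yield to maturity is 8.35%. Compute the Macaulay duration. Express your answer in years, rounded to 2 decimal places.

Periodic yield y = 0.0835. Discount each cash flow and weight by its year:
  t   CF        PV=CF/(1+0.0835)^t    t·PV
  1         6.00         5.5376         5.5376
  2         7.75         6.6015        13.2030
  3         7.75         6.0928        18.2783
  4         7.75         5.6232        22.4929
  5         7.75         5.1899        25.9494
  6         7.75         4.7899        28.7395
  7       107.75        61.4632       430.2421
  Σ                     95.2981       544.4429
Price P = Σ PV = 95.2981.
Macaulay duration = Σ(t·PV) / P = 544.4429 / 95.2981 = 5.71305 years.

5.71 years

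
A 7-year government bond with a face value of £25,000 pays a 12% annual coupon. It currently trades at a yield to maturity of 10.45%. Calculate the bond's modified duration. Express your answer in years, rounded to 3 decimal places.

4.691 years

Periodic yield y = 0.1045. First find Macaulay duration:
  t   CF        PV=CF/(1+0.1045)^t    t·PV
  1     3,000.00     2,716.1612     2,716.1612
  2     3,000.00     2,459.1771     4,918.3543
  3     3,000.00     2,226.5071     6,679.5214
  4     3,000.00     2,015.8507     8,063.4030
  5     3,000.00     1,825.1252     9,125.6258
  6     3,000.00     1,652.4447     9,914.6682
  7    28,000.00    13,963.6190    97,745.3329
  Σ                 26,858.8850   139,163.0668
P = 26,858.8850; Macaulay duration = 139,163.0668 / 26,858.8850 = 5.18127 years.
Modified duration = D_Mac / (1 + y) = 5.18127 / 1.1045 = 4.69105 years.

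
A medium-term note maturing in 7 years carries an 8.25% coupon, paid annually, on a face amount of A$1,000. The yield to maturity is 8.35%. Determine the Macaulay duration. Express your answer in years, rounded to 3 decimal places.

5.584 years

Periodic yield y = 0.0835. Discount each cash flow and weight by its year:
  t   CF        PV=CF/(1+0.0835)^t    t·PV
  1        82.50        76.1421        76.1421
  2        82.50        70.2742       140.5485
  3        82.50        64.8585       194.5756
  4        82.50        59.8602       239.4409
  5        82.50        55.2471       276.2354
  6        82.50        50.9895       305.9368
  7     1,082.50       617.4837     4,322.3859
  Σ                    994.8554     5,555.2652
Price P = Σ PV = 994.8554.
Macaulay duration = Σ(t·PV) / P = 5,555.2652 / 994.8554 = 5.58399 years.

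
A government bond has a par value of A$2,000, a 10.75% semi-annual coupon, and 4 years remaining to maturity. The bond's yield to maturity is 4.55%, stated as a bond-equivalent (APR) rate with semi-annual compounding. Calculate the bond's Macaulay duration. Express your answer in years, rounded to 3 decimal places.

Periodic yield y = 0.02275. Discount each cash flow and weight by its period:
  t   CF        PV=CF/(1+0.02275)^t    t·PV
  1       107.50       105.1088       105.1088
  2       107.50       102.7707       205.5415
  3       107.50       100.4847       301.4541
  4       107.50        98.2495       392.9981
  5       107.50        96.0641       480.3204
  6       107.50        93.9272       563.5634
  7       107.50        91.8379       642.8655
  8     2,107.50     1,760.4013    14,083.2103
  Σ                  2,448.8443    16,775.0621
Price P = Σ PV = 2,448.8443.
Macaulay duration = Σ(t·PV) / P = 16,775.0621 / 2,448.8443 = 6.85020 half-year periods.
In years: 6.85020 / 2 = 3.42510 years.

3.425 years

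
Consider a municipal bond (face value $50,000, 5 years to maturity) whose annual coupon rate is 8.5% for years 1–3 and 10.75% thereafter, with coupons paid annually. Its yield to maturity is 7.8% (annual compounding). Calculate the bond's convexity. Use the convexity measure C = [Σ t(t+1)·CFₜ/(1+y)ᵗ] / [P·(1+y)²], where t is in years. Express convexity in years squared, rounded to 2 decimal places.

20.96

With y = 0.078:
  t   CF        PV=CF/(1+0.078)^t    t·PV        t(t+1)·PV
  1     4,250.00     3,942.4861     3,942.4861       7,884.9722
  2     4,250.00     3,657.2227     7,314.4454      21,943.3363
  3     4,250.00     3,392.5999    10,177.7998      40,711.1990
  4     5,375.00     3,980.1865    15,920.7461      79,603.7305
  5    55,375.00    38,038.1980   190,190.9901   1,141,145.9406
  Σ                 53,010.6933   227,546.4675   1,291,289.1787
P = 53,010.6933.
Convexity = Σ t(t+1)·PV / [P·(1+y)²] = 1,291,289.1787 / (53,010.6933 × 1.162084) = 20.96151.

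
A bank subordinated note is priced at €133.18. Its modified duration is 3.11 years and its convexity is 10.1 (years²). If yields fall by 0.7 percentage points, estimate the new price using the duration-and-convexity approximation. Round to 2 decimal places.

Duration effect: -D_mod·Δy = -3.11 × (-0.007) = +0.021770
Convexity effect: ½·C·(Δy)² = 0.5 × 10.1 × (-0.007)² = +0.00024745
ΔP/P ≈ +0.021770 + 0.00024745 = +0.02201745
New price ≈ 133.18 × (1 + 0.02201745) = 136.112283991.

€136.11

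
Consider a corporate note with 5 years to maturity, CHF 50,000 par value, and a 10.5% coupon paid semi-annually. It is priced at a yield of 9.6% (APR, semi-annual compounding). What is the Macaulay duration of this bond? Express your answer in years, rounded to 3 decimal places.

Periodic yield y = 0.048. Discount each cash flow and weight by its period:
  t   CF        PV=CF/(1+0.048)^t    t·PV
  1     2,625.00     2,504.7710     2,504.7710
  2     2,625.00     2,390.0487     4,780.0973
  3     2,625.00     2,280.5808     6,841.7423
  4     2,625.00     2,176.1267     8,704.5068
  5     2,625.00     2,076.4568    10,382.2839
  6     2,625.00     1,981.3519    11,888.1113
  7     2,625.00     1,890.6029    13,234.2206
  8     2,625.00     1,804.0104    14,432.0835
  9     2,625.00     1,721.3840    15,492.4561
  10   52,625.00    32,929.0561   329,290.5613
  Σ                 51,754.3893   417,550.8341
Price P = Σ PV = 51,754.3893.
Macaulay duration = Σ(t·PV) / P = 417,550.8341 / 51,754.3893 = 8.06793 half-year periods.
In years: 8.06793 / 2 = 4.03397 years.

4.034 years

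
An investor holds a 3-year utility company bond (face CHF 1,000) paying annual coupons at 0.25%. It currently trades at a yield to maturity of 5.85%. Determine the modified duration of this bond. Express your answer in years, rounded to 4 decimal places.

2.8265 years

Periodic yield y = 0.0585. First find Macaulay duration:
  t   CF        PV=CF/(1+0.0585)^t    t·PV
  1         2.50         2.3618         2.3618
  2         2.50         2.2313         4.4626
  3     1,002.50       845.3018     2,535.9054
  Σ                    849.8949     2,542.7298
P = 849.8949; Macaulay duration = 2,542.7298 / 849.8949 = 2.99182 years.
Modified duration = D_Mac / (1 + y) = 2.99182 / 1.0585 = 2.82647 years.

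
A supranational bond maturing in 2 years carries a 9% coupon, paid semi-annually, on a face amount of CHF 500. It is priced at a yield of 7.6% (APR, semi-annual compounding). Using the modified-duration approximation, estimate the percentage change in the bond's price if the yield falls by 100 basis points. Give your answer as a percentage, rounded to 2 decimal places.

+1.81%

Periodic yield y = 0.038. Modified duration first:
  t   CF        PV=CF/(1+0.038)^t    t·PV
  1        22.50        21.6763        21.6763
  2        22.50        20.8828        41.7655
  3        22.50        20.1183        60.3548
  4       522.50       450.0874     1,800.3497
  Σ                    512.7647     1,924.1463
P = 512.7647; D_Mac = 3.75249 half-year periods = 1.87625 yrs; D_mod = 1.87625/(1+0.038) = 1.80756 yrs.
ΔP/P ≈ -D_mod · Δy = -1.80756 × (-0.01) = +0.018076 = +1.8076%.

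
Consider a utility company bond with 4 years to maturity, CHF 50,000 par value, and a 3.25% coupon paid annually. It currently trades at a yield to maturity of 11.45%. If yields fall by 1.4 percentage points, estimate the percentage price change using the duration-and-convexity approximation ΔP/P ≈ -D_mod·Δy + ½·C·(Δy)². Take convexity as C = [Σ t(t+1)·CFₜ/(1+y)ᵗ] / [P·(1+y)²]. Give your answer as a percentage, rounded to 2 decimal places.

With y = 0.1145:
  t   CF        PV=CF/(1+0.1145)^t    t·PV        t(t+1)·PV
  1     1,625.00     1,458.0529     1,458.0529       2,916.1059
  2     1,625.00     1,308.2575     2,616.5149       7,849.5448
  3     1,625.00     1,173.8515     3,521.5544      14,086.2176
  4    51,625.00    33,461.0661   133,844.2643     669,221.3213
  Σ                 37,401.2279   141,440.3865     694,073.1895
P = 37,401.2279; D_Mac = 3.78170 yrs; D_mod = 3.39318 yrs; C = 14.94030.
Duration effect: -3.39318 × (-0.014) = +0.047505
Convexity effect: 0.5 × 14.94030 × (-0.014)² = +0.0014641
ΔP/P ≈ +0.047505 + 0.0014641 = +0.048969 = +4.8969%.

+4.90%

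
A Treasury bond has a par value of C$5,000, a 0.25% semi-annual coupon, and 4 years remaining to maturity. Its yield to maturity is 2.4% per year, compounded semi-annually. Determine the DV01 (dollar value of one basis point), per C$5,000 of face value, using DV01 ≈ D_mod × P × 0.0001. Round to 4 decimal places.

Periodic yield y = 0.012.
  t   CF        PV=CF/(1+0.012)^t    t·PV
  1         6.25         6.1759         6.1759
  2         6.25         6.1027        12.2053
  3         6.25         6.0303        18.0909
  4         6.25         5.9588        23.8352
  5         6.25         5.8881        29.4407
  6         6.25         5.8183        34.9099
  7         6.25         5.7493        40.2452
  8     5,006.25     4,550.5976    36,404.7808
  Σ                  4,592.3210    36,569.6838
P = 4,592.3210; D_Mac = 7.96322 half-year periods = 3.98161 yrs; D_mod = 3.93440 yrs.
DV01 ≈ 3.93440 × 4,592.3210 × 0.0001 = 1.806803.

C$1.8068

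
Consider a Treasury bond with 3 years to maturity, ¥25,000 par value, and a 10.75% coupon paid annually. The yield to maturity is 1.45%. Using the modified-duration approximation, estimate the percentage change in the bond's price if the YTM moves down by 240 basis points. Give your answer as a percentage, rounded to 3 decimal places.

+6.508%

Periodic yield y = 0.0145. Modified duration first:
  t   CF        PV=CF/(1+0.0145)^t    t·PV
  1     2,687.50     2,649.0882     2,649.0882
  2     2,687.50     2,611.2255     5,222.4509
  3    27,687.50    26,517.1954    79,551.5863
  Σ                 31,777.5091    87,423.1254
P = 31,777.5091; D_Mac = 2.75110 yrs; D_mod = 2.75110/(1+0.0145) = 2.71178 yrs.
ΔP/P ≈ -D_mod · Δy = -2.71178 × (-0.024) = +0.065083 = +6.5083%.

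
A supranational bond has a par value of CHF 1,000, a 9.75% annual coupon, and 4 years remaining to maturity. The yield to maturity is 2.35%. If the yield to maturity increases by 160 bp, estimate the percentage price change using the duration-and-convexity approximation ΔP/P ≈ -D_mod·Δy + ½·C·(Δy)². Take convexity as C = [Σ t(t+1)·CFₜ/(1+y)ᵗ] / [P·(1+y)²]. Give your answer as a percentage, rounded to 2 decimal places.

-5.36%

With y = 0.0235:
  t   CF        PV=CF/(1+0.0235)^t    t·PV        t(t+1)·PV
  1        97.50        95.2614        95.2614         190.5227
  2        97.50        93.0741       186.1482         558.4447
  3        97.50        90.9371       272.8113       1,091.2451
  4     1,097.50     1,000.1224     4,000.4895      20,002.4474
  Σ                  1,279.3949     4,554.7104      21,842.6599
P = 1,279.3949; D_Mac = 3.56005 yrs; D_mod = 3.47831 yrs; C = 16.29766.
Duration effect: -3.47831 × (+0.016) = -0.055653
Convexity effect: 0.5 × 16.29766 × (0.016)² = +0.0020861
ΔP/P ≈ -0.055653 + 0.0020861 = -0.053567 = -5.3567%.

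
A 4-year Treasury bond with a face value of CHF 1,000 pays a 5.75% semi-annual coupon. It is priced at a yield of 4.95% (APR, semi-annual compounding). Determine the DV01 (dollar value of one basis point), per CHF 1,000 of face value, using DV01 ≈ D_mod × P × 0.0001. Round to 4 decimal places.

Periodic yield y = 0.02475.
  t   CF        PV=CF/(1+0.02475)^t    t·PV
  1        28.75        28.0556        28.0556
  2        28.75        27.3780        54.7560
  3        28.75        26.7168        80.1503
  4        28.75        26.0715       104.2860
  5        28.75        25.4418       127.2091
  6        28.75        24.8273       148.9641
  7        28.75        24.2277       169.5940
  8     1,028.75       845.9923     6,767.9387
  Σ                  1,028.7111     7,480.9539
P = 1,028.7111; D_Mac = 7.27216 half-year periods = 3.63608 yrs; D_mod = 3.54826 yrs.
DV01 ≈ 3.54826 × 1,028.7111 × 0.0001 = 0.365014.

CHF 0.3650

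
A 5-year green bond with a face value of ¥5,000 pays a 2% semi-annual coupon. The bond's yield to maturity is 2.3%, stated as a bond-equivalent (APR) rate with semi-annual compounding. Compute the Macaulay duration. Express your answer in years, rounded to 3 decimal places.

Periodic yield y = 0.0115. Discount each cash flow and weight by its period:
  t   CF        PV=CF/(1+0.0115)^t    t·PV
  1        50.00        49.4315        49.4315
  2        50.00        48.8695        97.7391
  3        50.00        48.3139       144.9418
  4        50.00        47.7646       191.0585
  5        50.00        47.2216       236.1079
  6        50.00        46.6847       280.1083
  7        50.00        46.1539       323.0776
  8        50.00        45.6292       365.0336
  9        50.00        45.1104       405.9939
  10    5,050.00     4,504.3539    45,043.5392
  Σ                  4,929.5334    47,137.0315
Price P = Σ PV = 4,929.5334.
Macaulay duration = Σ(t·PV) / P = 47,137.0315 / 4,929.5334 = 9.56217 half-year periods.
In years: 9.56217 / 2 = 4.78108 years.

4.781 years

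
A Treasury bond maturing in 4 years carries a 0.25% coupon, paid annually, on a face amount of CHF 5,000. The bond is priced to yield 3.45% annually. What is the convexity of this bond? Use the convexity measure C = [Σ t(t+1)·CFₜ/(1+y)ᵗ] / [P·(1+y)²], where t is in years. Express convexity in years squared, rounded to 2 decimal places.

18.59

With y = 0.0345:
  t   CF        PV=CF/(1+0.0345)^t    t·PV        t(t+1)·PV
  1        12.50        12.0831        12.0831          24.1663
  2        12.50        11.6802        23.3603          70.0810
  3        12.50        11.2906        33.8719         135.4877
  4     5,012.50     4,376.5552    17,506.2206      87,531.1030
  Σ                  4,411.6091    17,575.5360      87,760.8380
P = 4,411.6091.
Convexity = Σ t(t+1)·PV / [P·(1+y)²] = 87,760.8380 / (4,411.6091 × 1.070190) = 18.58843.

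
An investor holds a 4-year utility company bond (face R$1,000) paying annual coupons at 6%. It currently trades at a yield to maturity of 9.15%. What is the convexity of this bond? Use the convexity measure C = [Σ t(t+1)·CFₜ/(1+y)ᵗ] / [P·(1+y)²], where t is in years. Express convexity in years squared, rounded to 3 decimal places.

14.859

With y = 0.0915:
  t   CF        PV=CF/(1+0.0915)^t    t·PV        t(t+1)·PV
  1        60.00        54.9702        54.9702         109.9404
  2        60.00        50.3621       100.7242         302.1726
  3        60.00        46.1403       138.4208         553.6831
  4     1,060.00       746.8113     2,987.2454      14,936.2268
  Σ                    898.2839     3,281.3606      15,902.0230
P = 898.2839.
Convexity = Σ t(t+1)·PV / [P·(1+y)²] = 15,902.0230 / (898.2839 × 1.191372) = 14.85906.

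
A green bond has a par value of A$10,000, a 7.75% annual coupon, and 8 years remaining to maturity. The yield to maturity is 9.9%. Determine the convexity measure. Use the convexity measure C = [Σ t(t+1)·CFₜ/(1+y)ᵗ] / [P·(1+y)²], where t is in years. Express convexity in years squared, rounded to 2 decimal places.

With y = 0.099:
  t   CF        PV=CF/(1+0.099)^t    t·PV        t(t+1)·PV
  1       775.00       705.1865       705.1865       1,410.3731
  2       775.00       641.6620     1,283.3240       3,849.9720
  3       775.00       583.8599     1,751.5796       7,006.3184
  4       775.00       531.2647     2,125.0587      10,625.2933
  5       775.00       483.4073     2,417.0367      14,502.2202
  6       775.00       439.8611     2,639.1666      18,474.1659
  7       775.00       400.2376     2,801.6630      22,413.3040
  8    10,775.00     5,063.3242    40,506.5939     364,559.3455
  Σ                  8,848.8033    54,229.6090     442,840.9924
P = 8,848.8033.
Convexity = Σ t(t+1)·PV / [P·(1+y)²] = 442,840.9924 / (8,848.8033 × 1.207801) = 41.43505.

41.44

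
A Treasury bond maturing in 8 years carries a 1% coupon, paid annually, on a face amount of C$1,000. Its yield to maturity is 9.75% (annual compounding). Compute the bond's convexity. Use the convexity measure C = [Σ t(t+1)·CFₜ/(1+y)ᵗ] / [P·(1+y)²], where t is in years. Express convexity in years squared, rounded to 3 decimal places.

55.825

With y = 0.0975:
  t   CF        PV=CF/(1+0.0975)^t    t·PV        t(t+1)·PV
  1        10.00         9.1116         9.1116          18.2232
  2        10.00         8.3022        16.6043          49.8129
  3        10.00         7.5646        22.6938          90.7753
  4        10.00         6.8926        27.5703         137.8516
  5        10.00         6.2803        31.4013         188.4077
  6        10.00         5.7223        34.3340         240.3378
  7        10.00         5.2140        36.4978         291.9822
  8     1,010.00       479.8275     3,838.6201      34,547.5806
  Σ                    528.9150     4,016.8332      35,564.9714
P = 528.9150.
Convexity = Σ t(t+1)·PV / [P·(1+y)²] = 35,564.9714 / (528.9150 × 1.204506) = 55.82484.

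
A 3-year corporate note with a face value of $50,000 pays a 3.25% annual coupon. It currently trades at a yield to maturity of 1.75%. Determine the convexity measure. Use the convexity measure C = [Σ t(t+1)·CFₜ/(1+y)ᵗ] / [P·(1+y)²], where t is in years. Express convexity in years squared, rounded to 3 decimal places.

With y = 0.0175:
  t   CF        PV=CF/(1+0.0175)^t    t·PV        t(t+1)·PV
  1     1,625.00     1,597.0516     1,597.0516       3,194.1032
  2     1,625.00     1,569.5839     3,139.1678       9,417.5033
  3    51,625.00    49,006.8525   147,020.5576     588,082.2306
  Σ                 52,173.4880   151,756.7770     600,693.8371
P = 52,173.4880.
Convexity = Σ t(t+1)·PV / [P·(1+y)²] = 600,693.8371 / (52,173.4880 × 1.035306) = 11.12076.

11.121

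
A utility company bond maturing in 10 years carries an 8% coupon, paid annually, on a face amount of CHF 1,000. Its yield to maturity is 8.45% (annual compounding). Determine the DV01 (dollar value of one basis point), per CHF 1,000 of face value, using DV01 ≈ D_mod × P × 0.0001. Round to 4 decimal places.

Periodic yield y = 0.0845.
  t   CF        PV=CF/(1+0.0845)^t    t·PV
  1        80.00        73.7667        73.7667
  2        80.00        68.0191       136.0382
  3        80.00        62.7193       188.1579
  4        80.00        57.8325       231.3299
  5        80.00        53.3264       266.6320
  6        80.00        49.1714       295.0285
  7        80.00        45.3402       317.3812
  8        80.00        41.8074       334.4595
  9        80.00        38.5500       346.9497
  10    1,080.00       479.8751     4,798.7507
  Σ                    970.4080     6,988.4942
P = 970.4080; D_Mac = 7.20160 yrs; D_mod = 6.64048 yrs.
DV01 ≈ 6.64048 × 970.4080 × 0.0001 = 0.644398.

CHF 0.6444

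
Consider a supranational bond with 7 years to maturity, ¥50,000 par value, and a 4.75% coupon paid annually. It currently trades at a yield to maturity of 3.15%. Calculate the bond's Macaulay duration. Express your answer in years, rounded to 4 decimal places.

6.1636 years

Periodic yield y = 0.0315. Discount each cash flow and weight by its year:
  t   CF        PV=CF/(1+0.0315)^t    t·PV
  1     2,375.00     2,302.4721     2,302.4721
  2     2,375.00     2,232.1591     4,464.3182
  3     2,375.00     2,163.9933     6,491.9800
  4     2,375.00     2,097.9092     8,391.6367
  5     2,375.00     2,033.8431    10,169.2156
  6     2,375.00     1,971.7335    11,830.4011
  7    52,375.00    42,154.0600   295,078.4203
  Σ                 54,956.1705   338,728.4442
Price P = Σ PV = 54,956.1705.
Macaulay duration = Σ(t·PV) / P = 338,728.4442 / 54,956.1705 = 6.16361 years.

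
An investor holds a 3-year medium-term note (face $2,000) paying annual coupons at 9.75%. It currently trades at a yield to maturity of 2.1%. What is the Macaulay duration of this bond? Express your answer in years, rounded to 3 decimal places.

2.767 years

Periodic yield y = 0.021. Discount each cash flow and weight by its year:
  t   CF        PV=CF/(1+0.021)^t    t·PV
  1       195.00       190.9892       190.9892
  2       195.00       187.0609       374.1219
  3     2,195.00     2,062.3259     6,186.9777
  Σ                  2,440.3761     6,752.0889
Price P = Σ PV = 2,440.3761.
Macaulay duration = Σ(t·PV) / P = 6,752.0889 / 2,440.3761 = 2.76682 years.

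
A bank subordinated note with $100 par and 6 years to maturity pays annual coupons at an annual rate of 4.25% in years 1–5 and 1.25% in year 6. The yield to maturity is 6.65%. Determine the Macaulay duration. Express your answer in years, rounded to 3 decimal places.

Periodic yield y = 0.0665. Discount each cash flow and weight by its year:
  t   CF        PV=CF/(1+0.0665)^t    t·PV
  1         4.25         3.9850         3.9850
  2         4.25         3.7365         7.4730
  3         4.25         3.5035        10.5106
  4         4.25         3.2851        13.1403
  5         4.25         3.0802        15.4012
  6       101.25        68.8066       412.8394
  Σ                     86.3969       463.3495
Price P = Σ PV = 86.3969.
Macaulay duration = Σ(t·PV) / P = 463.3495 / 86.3969 = 5.36303 years.

5.363 years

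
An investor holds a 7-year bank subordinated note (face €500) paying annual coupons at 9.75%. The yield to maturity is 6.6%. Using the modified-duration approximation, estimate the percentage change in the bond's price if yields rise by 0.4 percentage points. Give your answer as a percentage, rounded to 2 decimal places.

Periodic yield y = 0.066. Modified duration first:
  t   CF        PV=CF/(1+0.066)^t    t·PV
  1        48.75        45.7317        45.7317
  2        48.75        42.9003        85.8006
  3        48.75        40.2442       120.7325
  4        48.75        37.7525       151.0100
  5        48.75        35.4151       177.0756
  6        48.75        33.2224       199.3346
  7       548.75       350.8117     2,455.6821
  Σ                    586.0779     3,235.3670
P = 586.0779; D_Mac = 5.52037 yrs; D_mod = 5.52037/(1+0.066) = 5.17858 yrs.
ΔP/P ≈ -D_mod · Δy = -5.17858 × (+0.004) = -0.020714 = -2.0714%.

-2.07%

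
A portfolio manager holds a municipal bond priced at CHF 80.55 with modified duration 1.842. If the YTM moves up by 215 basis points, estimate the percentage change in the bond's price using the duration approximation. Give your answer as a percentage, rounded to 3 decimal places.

-3.960%

Duration approximation: ΔP/P ≈ -D_mod · Δy = -1.842 × (+0.0215) = -0.039603.
As a percentage: -3.9603%.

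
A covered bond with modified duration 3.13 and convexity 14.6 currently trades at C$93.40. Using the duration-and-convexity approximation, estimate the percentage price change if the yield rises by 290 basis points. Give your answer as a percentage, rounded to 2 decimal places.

-8.46%

Duration effect: -D_mod·Δy = -3.13 × (+0.029) = -0.090770
Convexity effect: ½·C·(Δy)² = 0.5 × 14.6 × (0.029)² = +0.0061393
ΔP/P ≈ -0.090770 + 0.0061393 = -0.0846307
= -8.46307%.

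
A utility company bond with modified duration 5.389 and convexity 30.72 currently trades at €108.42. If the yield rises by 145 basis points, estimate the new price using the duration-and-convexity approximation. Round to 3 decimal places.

Duration effect: -D_mod·Δy = -5.389 × (+0.0145) = -0.0781405
Convexity effect: ½·C·(Δy)² = 0.5 × 30.72 × (0.0145)² = +0.00322944
ΔP/P ≈ -0.0781405 + 0.00322944 = -0.07491106
New price ≈ 108.42 × (1 - 0.07491106) = 100.2981428748.

€100.298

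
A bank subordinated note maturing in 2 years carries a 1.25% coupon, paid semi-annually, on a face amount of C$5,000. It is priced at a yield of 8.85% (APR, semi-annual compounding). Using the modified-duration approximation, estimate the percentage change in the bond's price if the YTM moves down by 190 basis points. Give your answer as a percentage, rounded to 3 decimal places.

+3.602%

Periodic yield y = 0.04425. Modified duration first:
  t   CF        PV=CF/(1+0.04425)^t    t·PV
  1        31.25        29.9258        29.9258
  2        31.25        28.6577        57.3154
  3        31.25        27.4433        82.3299
  4     5,031.25     4,231.1455    16,924.5821
  Σ                  4,317.1723    17,094.1532
P = 4,317.1723; D_Mac = 3.95957 half-year periods = 1.97979 yrs; D_mod = 1.97979/(1+0.04425) = 1.89589 yrs.
ΔP/P ≈ -D_mod · Δy = -1.89589 × (-0.019) = +0.036022 = +3.6022%.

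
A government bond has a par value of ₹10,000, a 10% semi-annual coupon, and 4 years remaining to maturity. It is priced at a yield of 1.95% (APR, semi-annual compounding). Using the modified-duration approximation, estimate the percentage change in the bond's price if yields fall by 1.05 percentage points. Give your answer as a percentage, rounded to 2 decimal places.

Periodic yield y = 0.00975. Modified duration first:
  t   CF        PV=CF/(1+0.00975)^t    t·PV
  1       500.00       495.1721       495.1721
  2       500.00       490.3908       980.7815
  3       500.00       485.6556     1,456.9669
  4       500.00       480.9662     1,923.8648
  5       500.00       476.3221     2,381.6103
  6       500.00       471.7228     2,830.3366
  7       500.00       467.1679     3,270.1751
  8    10,500.00     9,715.7964    77,726.3710
  Σ                 13,083.1937    91,065.2783
P = 13,083.1937; D_Mac = 6.96048 half-year periods = 3.48024 yrs; D_mod = 3.48024/(1+0.00975) = 3.44663 yrs.
ΔP/P ≈ -D_mod · Δy = -3.44663 × (-0.0105) = +0.036190 = +3.6190%.

+3.62%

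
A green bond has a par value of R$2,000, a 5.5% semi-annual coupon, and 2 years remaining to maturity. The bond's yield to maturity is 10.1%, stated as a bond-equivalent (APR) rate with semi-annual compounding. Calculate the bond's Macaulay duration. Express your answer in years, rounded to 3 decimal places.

1.917 years

Periodic yield y = 0.0505. Discount each cash flow and weight by its period:
  t   CF        PV=CF/(1+0.0505)^t    t·PV
  1        55.00        52.3560        52.3560
  2        55.00        49.8391        99.6783
  3        55.00        47.4433       142.3298
  4     2,055.00     1,687.4371     6,749.7485
  Σ                  1,837.0755     7,044.1126
Price P = Σ PV = 1,837.0755.
Macaulay duration = Σ(t·PV) / P = 7,044.1126 / 1,837.0755 = 3.83442 half-year periods.
In years: 3.83442 / 2 = 1.91721 years.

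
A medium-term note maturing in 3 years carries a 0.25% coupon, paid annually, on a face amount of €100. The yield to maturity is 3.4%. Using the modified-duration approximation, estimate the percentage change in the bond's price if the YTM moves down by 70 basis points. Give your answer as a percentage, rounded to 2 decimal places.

Periodic yield y = 0.034. Modified duration first:
  t   CF        PV=CF/(1+0.034)^t    t·PV
  1         0.25         0.2418         0.2418
  2         0.25         0.2338         0.4677
  3       100.25        90.6823       272.0470
  Σ                     91.1580       272.7565
P = 91.1580; D_Mac = 2.99213 yrs; D_mod = 2.99213/(1+0.034) = 2.89374 yrs.
ΔP/P ≈ -D_mod · Δy = -2.89374 × (-0.007) = +0.020256 = +2.0256%.

+2.03%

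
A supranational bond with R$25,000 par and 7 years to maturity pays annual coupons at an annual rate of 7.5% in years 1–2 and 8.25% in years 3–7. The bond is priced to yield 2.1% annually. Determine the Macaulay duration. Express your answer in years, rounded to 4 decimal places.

Periodic yield y = 0.021. Discount each cash flow and weight by its year:
  t   CF        PV=CF/(1+0.021)^t    t·PV
  1     1,875.00     1,836.4349     1,836.4349
  2     1,875.00     1,798.6629     3,597.3259
  3     2,062.50     1,937.8347     5,813.5041
  4     2,062.50     1,897.9772     7,591.9088
  5     2,062.50     1,858.9395     9,294.6973
  6     2,062.50     1,820.7047    10,924.2280
  7    27,062.50    23,398.4839   163,789.3876
  Σ                 34,549.0378   202,847.4865
Price P = Σ PV = 34,549.0378.
Macaulay duration = Σ(t·PV) / P = 202,847.4865 / 34,549.0378 = 5.87129 years.

5.8713 years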